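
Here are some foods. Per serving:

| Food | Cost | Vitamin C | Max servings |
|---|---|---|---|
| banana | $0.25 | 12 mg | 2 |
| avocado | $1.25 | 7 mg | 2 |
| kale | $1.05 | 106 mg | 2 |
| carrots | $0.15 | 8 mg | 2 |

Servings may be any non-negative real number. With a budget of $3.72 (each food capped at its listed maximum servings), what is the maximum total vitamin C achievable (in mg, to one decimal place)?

256.6 mg

Vitamin C per dollar: kale 101, carrots 53.33, banana 48, avocado 5.6.
Take 2 servings of kale: spends $2.10, +212.0 mg vitamin C (running total 212.0 mg).
Take 2 servings of carrots: spends $0.30, +16.0 mg vitamin C (running total 228.0 mg).
Take 2 servings of banana: spends $0.50, +24.0 mg vitamin C (running total 252.0 mg).
Take 0.656 servings of avocado: spends $0.82, +4.6 mg vitamin C (running total 256.6 mg).
Greedy by best ratio exhausts the cost allowance optimally: 256.6 mg.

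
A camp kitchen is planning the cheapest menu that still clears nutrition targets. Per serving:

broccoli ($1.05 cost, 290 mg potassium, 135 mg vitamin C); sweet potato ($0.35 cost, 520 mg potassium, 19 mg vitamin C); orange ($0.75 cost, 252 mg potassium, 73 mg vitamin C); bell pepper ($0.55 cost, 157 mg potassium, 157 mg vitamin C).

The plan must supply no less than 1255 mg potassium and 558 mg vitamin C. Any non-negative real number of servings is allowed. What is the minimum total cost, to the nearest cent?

$2.35

broccoli only: max(1255/290, 558/135) = 4.328 servings → $4.54.
sweet potato only: max(1255/520, 558/19) = 29.37 servings → $10.28.
orange only: max(1255/252, 558/73) = 7.644 servings → $5.73.
bell pepper only: max(1255/157, 558/157) = 7.994 servings → $4.40.
broccoli + sweet potato with both tight: 4.117 servings and 0.1176 servings → $4.36.
broccoli + orange with both tight: 3.813 servings and 0.5918 servings → $4.45.
broccoli + bell pepper: intersection lies outside the first quadrant.
sweet potato + orange with both targets exact would need a negative amount; discard.
sweet potato + bell pepper with both tight: 1.391 servings and 3.386 servings → $2.35.
orange + bell pepper with both tight: 3.894 servings and 1.744 servings → $3.88.
Cheapest feasible corner: $2.35.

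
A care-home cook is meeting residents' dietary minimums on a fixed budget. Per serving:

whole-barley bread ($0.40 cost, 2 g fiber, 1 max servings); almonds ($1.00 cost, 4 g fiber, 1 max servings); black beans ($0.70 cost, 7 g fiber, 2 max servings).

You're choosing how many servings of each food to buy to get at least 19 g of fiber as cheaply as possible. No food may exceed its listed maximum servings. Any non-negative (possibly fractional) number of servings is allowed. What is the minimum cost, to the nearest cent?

Cost per g of fiber: black beans $0.1000, whole-barley bread $0.2000, almonds $0.2500.
Take 2 servings of black beans: +14.0 g fiber for $1.40 (total $1.40, still need 5.0 g).
Take 1 serving of whole-barley bread: +2.0 g fiber for $0.40 (total $1.80, still need 3.0 g).
Take 0.75 servings of almonds: +3.0 g fiber for $0.75 (total $2.55, still need 0.0 g).
Filling from the cheapest source first is optimal under one linear minimum: $2.55.

$2.55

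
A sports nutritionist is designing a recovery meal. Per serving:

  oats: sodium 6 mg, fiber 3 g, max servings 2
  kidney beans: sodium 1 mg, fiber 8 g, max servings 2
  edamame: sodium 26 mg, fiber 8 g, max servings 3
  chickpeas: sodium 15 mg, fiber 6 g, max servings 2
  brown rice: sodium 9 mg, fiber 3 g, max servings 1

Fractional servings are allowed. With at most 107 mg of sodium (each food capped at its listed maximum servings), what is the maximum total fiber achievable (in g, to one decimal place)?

53.6 g

Fiber per mg sodium: kidney beans 8, oats 0.5, chickpeas 0.4, brown rice 0.3333, edamame 0.3077.
Take 2 servings of kidney beans: uses 2 mg sodium, +16.0 g fiber (running total 16.0 g).
Take 2 servings of oats: uses 12 mg sodium, +6.0 g fiber (running total 22.0 g).
Take 2 servings of chickpeas: uses 30 mg sodium, +12.0 g fiber (running total 34.0 g).
Take 1 serving of brown rice: uses 9 mg sodium, +3.0 g fiber (running total 37.0 g).
Take 2.077 servings of edamame: uses 54 mg sodium, +16.6 g fiber (running total 53.6 g).
Greedy by best ratio exhausts the sodium allowance optimally: 53.6 g.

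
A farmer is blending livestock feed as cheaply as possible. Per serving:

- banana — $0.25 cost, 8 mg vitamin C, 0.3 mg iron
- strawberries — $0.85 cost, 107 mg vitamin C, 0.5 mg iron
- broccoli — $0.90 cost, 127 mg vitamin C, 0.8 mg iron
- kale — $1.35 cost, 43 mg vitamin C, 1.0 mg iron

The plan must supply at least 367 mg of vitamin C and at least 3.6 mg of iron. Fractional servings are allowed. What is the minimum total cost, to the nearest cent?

$3.60

Minimising a linear cost over {vitamin C ≥ 367, iron ≥ 3.6, servings ≥ 0} — the optimum is at a vertex, using one or two foods.
banana only: max(367/8, 3.6/0.3) = 45.88 servings → $11.47.
strawberries only: max(367/107, 3.6/0.5) = 7.2 servings → $6.12.
broccoli only: max(367/127, 3.6/0.8) = 4.5 servings → $4.05.
kale only: max(367/43, 3.6/1.0) = 8.535 servings → $11.52.
banana + strawberries with both tight: 7.178 servings and 2.893 servings → $4.25.
banana + broccoli with both tight: 5.161 servings and 2.565 servings → $3.60.
banana + kale: the both-tight solution has a negative serving — not a feasible corner.
strawberries + broccoli: intersection lies outside the first quadrant.
strawberries + kale with both tight: 2.482 servings and 2.359 servings → $5.29.
broccoli + kale with both tight: 2.292 servings and 1.767 servings → $4.45.
Cheapest feasible corner: $3.60.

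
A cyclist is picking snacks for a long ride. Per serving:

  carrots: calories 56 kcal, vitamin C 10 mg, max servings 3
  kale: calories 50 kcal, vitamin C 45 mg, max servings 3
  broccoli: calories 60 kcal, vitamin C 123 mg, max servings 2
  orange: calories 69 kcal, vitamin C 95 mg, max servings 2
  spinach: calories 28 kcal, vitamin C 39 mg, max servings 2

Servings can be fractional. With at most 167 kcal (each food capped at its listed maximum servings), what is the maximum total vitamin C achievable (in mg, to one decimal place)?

Vitamin C per kcal: broccoli 2.05, spinach 1.393, orange 1.377, kale 0.9, carrots 0.1786.
Take 2 servings of broccoli: uses 120 kcal, +246.0 mg vitamin C (running total 246.0 mg).
Take 1.679 servings of spinach: uses 47 kcal, +65.5 mg vitamin C (running total 311.5 mg).
Greedy by best ratio exhausts the calories allowance optimally: 311.5 mg.

311.5 mg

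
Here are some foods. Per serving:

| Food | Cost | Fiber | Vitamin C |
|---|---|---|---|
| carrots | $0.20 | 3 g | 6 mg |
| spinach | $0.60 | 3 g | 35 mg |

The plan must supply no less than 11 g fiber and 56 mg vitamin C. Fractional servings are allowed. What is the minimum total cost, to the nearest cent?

$1.20

At the optimum either one food covers both requirements or two foods hit both targets exactly; no other combination can be cheaper.
carrots only: max(11/3, 56/6) = 9.333 servings → $1.87.
spinach only: max(11/3, 56/35) = 3.667 servings → $2.20.
carrots + spinach with both tight: 2.494 servings and 1.172 servings → $1.20.
The minimum over all feasible corners is $1.20.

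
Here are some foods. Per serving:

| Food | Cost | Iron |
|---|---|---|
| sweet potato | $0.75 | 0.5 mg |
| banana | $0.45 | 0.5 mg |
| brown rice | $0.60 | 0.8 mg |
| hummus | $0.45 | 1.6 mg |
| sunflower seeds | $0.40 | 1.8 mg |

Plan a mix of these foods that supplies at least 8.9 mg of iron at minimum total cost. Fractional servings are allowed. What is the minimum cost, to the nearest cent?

$1.98

Cost per mg of iron: sunflower seeds $0.2222, hummus $0.2812, brown rice $0.7500, banana $0.9000, sweet potato $1.5000.
With no serving limits, use only sunflower seeds: 8.9 mg / 1.8 mg = 4.944 servings × $0.40 = $1.98.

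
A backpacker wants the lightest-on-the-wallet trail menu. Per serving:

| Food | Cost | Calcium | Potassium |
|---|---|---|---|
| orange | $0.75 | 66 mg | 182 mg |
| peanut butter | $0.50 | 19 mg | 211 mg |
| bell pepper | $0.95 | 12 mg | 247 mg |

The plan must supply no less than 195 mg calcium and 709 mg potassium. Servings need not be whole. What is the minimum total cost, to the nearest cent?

Check every corner: each single food scaled to meet both minima, and each pair solved so both constraints bind.
orange only: max(195/66, 709/182) = 3.896 servings → $2.92.
peanut butter only: max(195/19, 709/211) = 10.26 servings → $5.13.
bell pepper only: max(195/12, 709/247) = 16.25 servings → $15.44.
orange + peanut butter with both tight: 2.644 servings and 1.08 servings → $2.52.
orange + bell pepper with both tight: 2.809 servings and 0.8007 servings → $2.87.
peanut butter + bell pepper: intersection lies outside the first quadrant.
So the least-cost plan costs $2.52.

$2.52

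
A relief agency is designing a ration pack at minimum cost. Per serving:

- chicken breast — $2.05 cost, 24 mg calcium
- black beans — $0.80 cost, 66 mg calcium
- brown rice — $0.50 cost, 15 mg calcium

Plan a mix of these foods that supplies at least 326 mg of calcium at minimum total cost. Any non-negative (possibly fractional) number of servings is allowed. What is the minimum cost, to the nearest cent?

Cost per mg of calcium: black beans $0.0121, brown rice $0.0333, chicken breast $0.0854.
With no serving limits, use only black beans: 326 mg / 66 mg = 4.939 servings × $0.80 = $3.95.

$3.95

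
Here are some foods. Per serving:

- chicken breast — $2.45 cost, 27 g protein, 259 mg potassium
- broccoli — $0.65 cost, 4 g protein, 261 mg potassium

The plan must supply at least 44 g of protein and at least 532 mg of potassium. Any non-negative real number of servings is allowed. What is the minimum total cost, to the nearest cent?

$4.13

A basic optimal solution has at most two foods positive. Try each food alone and each pair with both targets met exactly.
chicken breast only: max(44/27, 532/259) = 2.054 servings → $5.03.
broccoli only: max(44/4, 532/261) = 11 servings → $7.15.
chicken breast + broccoli with both tight: 1.556 servings and 0.4938 servings → $4.13.
Cheapest feasible corner: $4.13.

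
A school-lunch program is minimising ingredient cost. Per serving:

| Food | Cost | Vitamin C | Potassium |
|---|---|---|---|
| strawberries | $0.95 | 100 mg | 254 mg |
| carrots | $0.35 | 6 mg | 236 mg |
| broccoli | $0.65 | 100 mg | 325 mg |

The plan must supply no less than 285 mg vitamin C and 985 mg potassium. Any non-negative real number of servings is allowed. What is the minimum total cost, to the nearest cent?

$1.94

Two binding constraints pin down two serving amounts, so the optimal mix uses at most two foods. The candidates are each food alone (scaled to the tighter of vitamin C/potassium) and each pair with both constraints tight.
strawberries only: max(285/100, 985/254) = 3.878 servings → $3.68.
carrots only: max(285/6, 985/236) = 47.5 servings → $16.62.
broccoli only: max(285/100, 985/325) = 3.031 servings → $1.97.
strawberries + carrots with both tight: 2.779 servings and 1.183 servings → $3.05.
strawberries + broccoli: the both-tight solution has a negative serving — not a feasible corner.
carrots + broccoli with both tight: 0.2714 servings and 2.834 servings → $1.94.
So the least-cost plan costs $1.94.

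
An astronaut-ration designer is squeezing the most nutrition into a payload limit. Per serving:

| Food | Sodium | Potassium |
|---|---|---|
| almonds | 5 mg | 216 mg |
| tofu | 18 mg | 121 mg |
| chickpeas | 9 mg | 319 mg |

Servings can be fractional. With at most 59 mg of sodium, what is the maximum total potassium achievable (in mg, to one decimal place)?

2548.8 mg

Potassium per mg sodium: almonds 43.2, chickpeas 35.44, tofu 6.722.
With no serving limits, spend the whole sodium allowance on almonds: 59 mg / 5 mg × 216 mg = 2548.8 mg.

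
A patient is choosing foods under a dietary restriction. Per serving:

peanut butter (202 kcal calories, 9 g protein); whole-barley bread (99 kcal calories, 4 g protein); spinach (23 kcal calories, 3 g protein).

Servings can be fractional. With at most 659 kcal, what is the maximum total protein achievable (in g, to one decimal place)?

Protein per kcal: spinach 0.1304, peanut butter 0.04455, whole-barley bread 0.0404.
With no serving limits, spend the whole calories allowance on spinach: 659 kcal / 23 kcal × 3 g = 86.0 g.

86.0 g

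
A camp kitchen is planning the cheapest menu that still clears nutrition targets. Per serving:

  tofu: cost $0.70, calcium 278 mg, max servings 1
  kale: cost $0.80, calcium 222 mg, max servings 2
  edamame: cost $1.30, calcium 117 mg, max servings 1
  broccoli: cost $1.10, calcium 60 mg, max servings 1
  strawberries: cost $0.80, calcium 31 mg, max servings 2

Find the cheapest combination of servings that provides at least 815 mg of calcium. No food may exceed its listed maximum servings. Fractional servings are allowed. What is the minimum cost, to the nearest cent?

Cost per mg of calcium: tofu $0.0025, kale $0.0036, edamame $0.0111, broccoli $0.0183, strawberries $0.0258.
Take 1 serving of tofu: +278.0 mg calcium for $0.70 (total $0.70, still need 537.0 mg).
Take 2 servings of kale: +444.0 mg calcium for $1.60 (total $2.30, still need 93.0 mg).
Take 0.7949 servings of edamame: +93.0 mg calcium for $1.03 (total $3.33, still need 0.0 mg).
Filling from the cheapest source first is optimal under one linear minimum: $3.33.

$3.33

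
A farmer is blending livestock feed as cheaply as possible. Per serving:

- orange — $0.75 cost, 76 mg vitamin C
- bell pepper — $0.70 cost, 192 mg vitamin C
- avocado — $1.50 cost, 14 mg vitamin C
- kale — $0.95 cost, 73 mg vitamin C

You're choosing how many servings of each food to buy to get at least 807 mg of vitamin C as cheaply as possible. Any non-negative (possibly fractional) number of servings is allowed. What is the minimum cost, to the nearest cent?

Cost per mg of vitamin C: bell pepper $0.0036, orange $0.0099, kale $0.0130, avocado $0.1071.
With no serving limits, use only bell pepper: 807 mg / 192 mg = 4.203 servings × $0.70 = $2.94.

$2.94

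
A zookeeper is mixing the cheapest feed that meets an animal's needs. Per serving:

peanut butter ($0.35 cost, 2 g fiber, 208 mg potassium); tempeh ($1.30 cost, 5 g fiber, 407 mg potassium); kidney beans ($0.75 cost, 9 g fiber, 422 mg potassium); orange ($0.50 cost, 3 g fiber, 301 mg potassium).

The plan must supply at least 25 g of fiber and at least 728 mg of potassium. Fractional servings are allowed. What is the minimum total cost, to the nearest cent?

A basic optimal solution has at most two foods positive. Try each food alone and each pair with both targets met exactly.
peanut butter only: max(25/2, 728/208) = 12.5 servings → $4.38.
tempeh only: max(25/5, 728/407) = 5 servings → $6.50.
kidney beans only: max(25/9, 728/422) = 2.778 servings → $2.08.
orange only: max(25/3, 728/301) = 8.333 servings → $4.17.
peanut butter + tempeh: intersection lies outside the first quadrant.
peanut butter + kidney beans: the both-tight solution has a negative serving — not a feasible corner.
peanut butter + orange: intersection lies outside the first quadrant.
tempeh + kidney beans: intersection lies outside the first quadrant.
tempeh + orange: the both-tight solution has a negative serving — not a feasible corner.
kidney beans + orange with both targets exact would need a negative amount; discard.
Cheapest feasible corner: $2.08.

$2.08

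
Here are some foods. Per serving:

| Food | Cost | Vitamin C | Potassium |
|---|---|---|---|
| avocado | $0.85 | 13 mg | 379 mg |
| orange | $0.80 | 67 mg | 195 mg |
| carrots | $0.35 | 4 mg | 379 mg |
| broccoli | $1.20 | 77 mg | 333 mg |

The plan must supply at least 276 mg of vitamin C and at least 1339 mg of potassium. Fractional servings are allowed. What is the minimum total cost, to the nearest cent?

Two binding constraints pin down two serving amounts, so the optimal mix uses at most two foods. The candidates are each food alone (scaled to the tighter of vitamin C/potassium) and each pair with both constraints tight.
avocado only: max(276/13, 1339/379) = 21.23 servings → $18.05.
orange only: max(276/67, 1339/195) = 6.867 servings → $5.49.
carrots only: max(276/4, 1339/379) = 69 servings → $24.15.
broccoli only: max(276/77, 1339/333) = 4.021 servings → $4.83.
avocado + orange with both tight: 1.57 servings and 3.815 servings → $4.39.
avocado + carrots with both targets exact would need a negative amount; discard.
avocado + broccoli with both tight: 0.4504 servings and 3.508 servings → $4.59.
orange + carrots with both tight: 4.032 servings and 1.458 servings → $3.74.
orange + broccoli with both targets exact would need a negative amount; discard.
carrots + broccoli with both tight: 0.402 servings and 3.564 servings → $4.42.
So the least-cost plan costs $3.74.

$3.74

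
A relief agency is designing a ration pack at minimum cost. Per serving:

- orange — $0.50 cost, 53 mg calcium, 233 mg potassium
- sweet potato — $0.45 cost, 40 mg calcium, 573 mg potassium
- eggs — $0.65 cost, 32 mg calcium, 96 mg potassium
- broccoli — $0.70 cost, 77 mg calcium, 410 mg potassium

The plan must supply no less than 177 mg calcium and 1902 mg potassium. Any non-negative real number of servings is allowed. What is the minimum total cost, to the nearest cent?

An LP optimum is at a vertex; with two nutrient constraints at most two foods are used. Check each candidate.
orange only: max(177/53, 1902/233) = 8.163 servings → $4.08.
sweet potato only: max(177/40, 1902/573) = 4.425 servings → $1.99.
eggs only: max(177/32, 1902/96) = 19.81 servings → $12.88.
broccoli only: max(177/77, 1902/410) = 4.639 servings → $3.25.
orange + sweet potato with both tight: 1.204 servings and 2.83 servings → $1.88.
orange + eggs: the both-tight solution has a negative serving — not a feasible corner.
orange + broccoli: the both-tight solution has a negative serving — not a feasible corner.
sweet potato + eggs with both tight: 3.026 servings and 1.748 servings → $2.50.
sweet potato + broccoli with both tight: 2.665 servings and 0.9141 servings → $1.84.
eggs + broccoli: intersection lies outside the first quadrant.
The minimum over all feasible corners is $1.84.

$1.84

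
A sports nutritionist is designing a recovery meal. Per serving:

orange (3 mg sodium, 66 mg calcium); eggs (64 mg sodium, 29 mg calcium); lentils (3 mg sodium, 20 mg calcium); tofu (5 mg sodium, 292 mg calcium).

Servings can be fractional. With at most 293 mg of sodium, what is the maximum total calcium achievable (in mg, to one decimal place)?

17111.2 mg

Calcium per mg sodium: tofu 58.4, orange 22, lentils 6.667, eggs 0.4531.
With no serving limits, spend the whole sodium allowance on tofu: 293 mg / 5 mg × 292 mg = 17111.2 mg.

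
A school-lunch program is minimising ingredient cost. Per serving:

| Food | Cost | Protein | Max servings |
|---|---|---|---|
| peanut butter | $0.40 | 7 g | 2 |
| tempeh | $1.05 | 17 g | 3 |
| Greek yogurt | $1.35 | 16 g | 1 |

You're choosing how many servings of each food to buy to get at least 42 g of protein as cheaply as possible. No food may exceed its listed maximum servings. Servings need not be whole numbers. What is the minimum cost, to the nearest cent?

$2.53

Cost per g of protein: peanut butter $0.0571, tempeh $0.0618, Greek yogurt $0.0844.
Take 2 servings of peanut butter: +14.0 g protein for $0.80 (total $0.80, still need 28.0 g).
Take 1.647 servings of tempeh: +28.0 g protein for $1.73 (total $2.53, still need 0.0 g).
Greedy by cheapest-per-g is optimal for a single linear constraint, so the minimum cost is $2.53.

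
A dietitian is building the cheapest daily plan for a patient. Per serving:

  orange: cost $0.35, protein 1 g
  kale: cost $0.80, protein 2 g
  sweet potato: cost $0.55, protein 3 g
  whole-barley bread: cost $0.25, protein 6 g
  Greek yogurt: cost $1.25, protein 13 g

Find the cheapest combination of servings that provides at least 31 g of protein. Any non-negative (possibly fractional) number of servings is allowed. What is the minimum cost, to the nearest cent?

Cost per g of protein: whole-barley bread $0.0417, Greek yogurt $0.0962, sweet potato $0.1833, orange $0.3500, kale $0.4000.
With no serving limits, use only whole-barley bread: 31 g / 6 g = 5.167 servings × $0.25 = $1.29.

$1.29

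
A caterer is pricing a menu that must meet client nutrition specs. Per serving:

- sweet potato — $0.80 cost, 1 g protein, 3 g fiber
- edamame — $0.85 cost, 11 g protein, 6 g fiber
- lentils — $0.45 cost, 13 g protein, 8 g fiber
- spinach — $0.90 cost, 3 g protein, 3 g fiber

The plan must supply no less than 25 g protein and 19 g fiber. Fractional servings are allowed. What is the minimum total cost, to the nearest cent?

For a min-cost LP with two ≥-constraints, a basic feasible solution has at most two positive variables.
sweet potato only: max(25/1, 19/3) = 25 servings → $20.00.
edamame only: max(25/11, 19/6) = 3.167 servings → $2.69.
lentils only: max(25/13, 19/8) = 2.375 servings → $1.07.
spinach only: max(25/3, 19/3) = 8.333 servings → $7.50.
sweet potato + edamame with both tight: 2.185 servings and 2.074 servings → $3.51.
sweet potato + lentils with both tight: 1.516 servings and 1.806 servings → $2.03.
sweet potato + spinach: intersection lies outside the first quadrant.
edamame + lentils: intersection lies outside the first quadrant.
edamame + spinach with both tight: 1.2 servings and 3.933 servings → $4.56.
lentils + spinach with both tight: 1.2 servings and 3.133 servings → $3.36.
Cheapest feasible corner: $1.07.

$1.07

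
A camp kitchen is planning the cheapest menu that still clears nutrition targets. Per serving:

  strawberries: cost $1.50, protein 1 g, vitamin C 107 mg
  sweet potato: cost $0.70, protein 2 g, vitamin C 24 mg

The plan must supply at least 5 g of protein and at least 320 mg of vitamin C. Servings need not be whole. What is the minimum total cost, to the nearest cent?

This is a tiny linear program; its minimum lies at a vertex of the feasible set. List the vertices and price them.
strawberries only: max(5/1, 320/107) = 5 servings → $7.50.
sweet potato only: max(5/2, 320/24) = 13.33 servings → $9.33.
strawberries + sweet potato with both tight: 2.737 servings and 1.132 servings → $4.90.
Cheapest feasible corner: $4.90.

$4.90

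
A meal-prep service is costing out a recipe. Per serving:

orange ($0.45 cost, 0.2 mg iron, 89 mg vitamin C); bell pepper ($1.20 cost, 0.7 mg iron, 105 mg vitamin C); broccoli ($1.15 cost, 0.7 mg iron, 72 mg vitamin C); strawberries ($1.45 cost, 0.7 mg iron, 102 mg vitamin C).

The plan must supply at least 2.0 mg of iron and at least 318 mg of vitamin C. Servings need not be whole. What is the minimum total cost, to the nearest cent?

$3.46

An LP optimum is at a vertex; with two nutrient constraints at most two foods are used. Check each candidate.
orange only: max(2.0/0.2, 318/89) = 10 servings → $4.50.
bell pepper only: max(2.0/0.7, 318/105) = 3.029 servings → $3.63.
broccoli only: max(2.0/0.7, 318/72) = 4.417 servings → $5.08.
strawberries only: max(2.0/0.7, 318/102) = 3.118 servings → $4.52.
orange + bell pepper with both tight: 0.3051 servings and 2.77 servings → $3.46.
orange + broccoli with both tight: 1.641 servings and 2.388 servings → $3.48.
orange + strawberries with both tight: 0.4439 servings and 2.73 servings → $4.16.
bell pepper + broccoli with both targets exact would need a negative amount; discard.
bell pepper + strawberries: intersection lies outside the first quadrant.
broccoli + strawberries: intersection lies outside the first quadrant.
Cheapest feasible corner: $3.46.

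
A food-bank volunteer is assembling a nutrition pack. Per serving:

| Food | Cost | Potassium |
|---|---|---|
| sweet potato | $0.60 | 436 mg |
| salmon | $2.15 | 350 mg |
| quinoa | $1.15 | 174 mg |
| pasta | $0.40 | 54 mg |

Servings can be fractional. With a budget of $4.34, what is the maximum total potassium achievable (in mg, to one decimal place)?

3153.7 mg

Potassium per dollar: sweet potato 726.7, salmon 162.8, quinoa 151.3, pasta 135.
With no serving limits, spend the whole cost allowance on sweet potato: $4.34 / $0.60 × 436 mg = 3153.7 mg.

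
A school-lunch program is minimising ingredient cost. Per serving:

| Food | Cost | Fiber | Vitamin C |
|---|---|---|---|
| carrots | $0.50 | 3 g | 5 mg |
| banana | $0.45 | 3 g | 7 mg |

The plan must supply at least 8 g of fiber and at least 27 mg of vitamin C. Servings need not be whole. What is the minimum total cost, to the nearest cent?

An LP optimum is at a vertex; with two nutrient constraints at most two foods are used. Check each candidate.
carrots only: max(8/3, 27/5) = 5.4 servings → $2.70.
banana only: max(8/3, 27/7) = 3.857 servings → $1.74.
carrots + banana: the both-tight solution has a negative serving — not a feasible corner.
The minimum over all feasible corners is $1.74.

$1.74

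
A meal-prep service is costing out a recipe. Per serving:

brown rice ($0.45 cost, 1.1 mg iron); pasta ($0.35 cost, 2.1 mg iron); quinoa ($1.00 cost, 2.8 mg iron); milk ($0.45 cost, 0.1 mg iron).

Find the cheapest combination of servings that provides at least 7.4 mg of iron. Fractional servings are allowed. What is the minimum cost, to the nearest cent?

Cost per mg of iron: pasta $0.1667, quinoa $0.3571, brown rice $0.4091, milk $4.5000.
With no serving limits, use only pasta: 7.4 mg / 2.1 mg = 3.524 servings × $0.35 = $1.23.

$1.23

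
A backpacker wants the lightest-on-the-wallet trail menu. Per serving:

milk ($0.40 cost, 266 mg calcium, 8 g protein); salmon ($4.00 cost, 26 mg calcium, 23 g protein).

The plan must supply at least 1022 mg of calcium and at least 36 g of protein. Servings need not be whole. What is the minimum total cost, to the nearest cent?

milk only: max(1022/266, 36/8) = 4.5 servings → $1.80.
salmon only: max(1022/26, 36/23) = 39.31 servings → $157.23.
milk + salmon with both tight: 3.819 servings and 0.2369 servings → $2.48.
The minimum over all feasible corners is $1.80.

$1.80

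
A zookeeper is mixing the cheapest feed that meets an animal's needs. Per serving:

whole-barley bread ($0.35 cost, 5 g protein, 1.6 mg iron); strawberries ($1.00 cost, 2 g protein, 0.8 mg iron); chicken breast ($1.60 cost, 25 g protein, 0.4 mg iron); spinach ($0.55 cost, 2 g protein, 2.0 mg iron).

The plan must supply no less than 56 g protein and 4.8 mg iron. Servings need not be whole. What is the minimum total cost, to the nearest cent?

$3.66

Minimising a linear cost over {protein ≥ 56, iron ≥ 4.8, servings ≥ 0} — the optimum is at a vertex, using one or two foods.
whole-barley bread only: max(56/5, 4.8/1.6) = 11.2 servings → $3.92.
strawberries only: max(56/2, 4.8/0.8) = 28 servings → $28.00.
chicken breast only: max(56/25, 4.8/0.4) = 12 servings → $19.20.
spinach only: max(56/2, 4.8/2.0) = 28 servings → $15.40.
whole-barley bread + strawberries: the both-tight solution has a negative serving — not a feasible corner.
whole-barley bread + chicken breast with both tight: 2.568 servings and 1.726 servings → $3.66.
whole-barley bread + spinach: intersection lies outside the first quadrant.
strawberries + chicken breast with both tight: 5.083 servings and 1.833 servings → $8.02.
strawberries + spinach: intersection lies outside the first quadrant.
chicken breast + spinach with both tight: 2.081 servings and 1.984 servings → $4.42.
So the least-cost plan costs $3.66.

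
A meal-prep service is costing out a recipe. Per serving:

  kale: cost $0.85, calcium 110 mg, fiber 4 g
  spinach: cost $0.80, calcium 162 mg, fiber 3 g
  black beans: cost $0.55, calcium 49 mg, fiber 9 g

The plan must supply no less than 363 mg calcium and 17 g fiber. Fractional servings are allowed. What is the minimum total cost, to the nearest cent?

For a min-cost LP with two ≥-constraints, a basic feasible solution has at most two positive variables.
kale only: max(363/110, 17/4) = 4.25 servings → $3.61.
spinach only: max(363/162, 17/3) = 5.667 servings → $4.53.
black beans only: max(363/49, 17/9) = 7.408 servings → $4.07.
kale + spinach: intersection lies outside the first quadrant.
kale + black beans with both tight: 3.065 servings and 0.5264 servings → $2.90.
spinach + black beans with both tight: 1.857 servings and 1.27 servings → $2.18.
Cheapest feasible corner: $2.18.

$2.18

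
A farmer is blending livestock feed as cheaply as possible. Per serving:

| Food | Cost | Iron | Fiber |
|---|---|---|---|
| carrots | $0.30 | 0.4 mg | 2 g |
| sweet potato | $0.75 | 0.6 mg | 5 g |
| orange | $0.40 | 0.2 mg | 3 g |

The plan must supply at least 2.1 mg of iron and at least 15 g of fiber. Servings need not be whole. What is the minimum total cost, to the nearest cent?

$2.14

This is a tiny linear program; its minimum lies at a vertex of the feasible set. List the vertices and price them.
carrots only: max(2.1/0.4, 15/2) = 7.5 servings → $2.25.
sweet potato only: max(2.1/0.6, 15/5) = 3.5 servings → $2.62.
orange only: max(2.1/0.2, 15/3) = 10.5 servings → $4.20.
carrots + sweet potato with both tight: 1.875 servings and 2.25 servings → $2.25.
carrots + orange with both tight: 4.125 servings and 2.25 servings → $2.14.
sweet potato + orange: the both-tight solution has a negative serving — not a feasible corner.
The minimum over all feasible corners is $2.14.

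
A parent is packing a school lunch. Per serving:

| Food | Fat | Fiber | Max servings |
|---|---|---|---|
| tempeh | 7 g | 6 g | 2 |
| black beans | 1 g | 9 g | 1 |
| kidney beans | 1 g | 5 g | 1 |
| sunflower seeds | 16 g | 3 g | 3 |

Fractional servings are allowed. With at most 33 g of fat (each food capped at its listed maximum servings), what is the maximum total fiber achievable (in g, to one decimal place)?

29.2 g

Fiber per g fat: black beans 9, kidney beans 5, tempeh 0.8571, sunflower seeds 0.1875.
Take 1 serving of black beans: uses 1 g fat, +9.0 g fiber (running total 9.0 g).
Take 1 serving of kidney beans: uses 1 g fat, +5.0 g fiber (running total 14.0 g).
Take 2 servings of tempeh: uses 14 g fat, +12.0 g fiber (running total 26.0 g).
Take 1.062 servings of sunflower seeds: uses 17 g fat, +3.2 g fiber (running total 29.2 g).
Filling greedily by fiber-per-g fat is optimal for one linear limit, giving 29.2 g.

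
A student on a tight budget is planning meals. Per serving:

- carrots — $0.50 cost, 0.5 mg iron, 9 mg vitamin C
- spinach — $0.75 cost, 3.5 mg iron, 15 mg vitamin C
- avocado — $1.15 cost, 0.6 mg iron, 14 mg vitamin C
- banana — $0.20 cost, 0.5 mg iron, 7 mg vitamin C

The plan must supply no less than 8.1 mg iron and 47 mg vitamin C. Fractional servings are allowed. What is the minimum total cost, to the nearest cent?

$1.97

At the optimum either one food covers both requirements or two foods hit both targets exactly; no other combination can be cheaper.
carrots only: max(8.1/0.5, 47/9) = 16.2 servings → $8.10.
spinach only: max(8.1/3.5, 47/15) = 3.133 servings → $2.35.
avocado only: max(8.1/0.6, 47/14) = 13.5 servings → $15.53.
banana only: max(8.1/0.5, 47/7) = 16.2 servings → $3.24.
carrots + spinach with both tight: 1.792 servings and 2.058 servings → $2.44.
carrots + avocado with both targets exact would need a negative amount; discard.
carrots + banana: intersection lies outside the first quadrant.
spinach + avocado with both tight: 2.13 servings and 1.075 servings → $2.83.
spinach + banana with both tight: 1.953 servings and 2.529 servings → $1.97.
avocado + banana: the both-tight solution has a negative serving — not a feasible corner.
The minimum over all feasible corners is $1.97.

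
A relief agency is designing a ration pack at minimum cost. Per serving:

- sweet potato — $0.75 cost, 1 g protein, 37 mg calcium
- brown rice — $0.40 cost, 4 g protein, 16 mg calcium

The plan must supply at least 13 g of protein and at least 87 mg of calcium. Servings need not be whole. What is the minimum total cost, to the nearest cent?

$1.99

A basic optimal solution has at most two foods positive. Try each food alone and each pair with both targets met exactly.
sweet potato only: max(13/1, 87/37) = 13 servings → $9.75.
brown rice only: max(13/4, 87/16) = 5.438 servings → $2.17.
sweet potato + brown rice with both tight: 1.061 servings and 2.985 servings → $1.99.
The minimum over all feasible corners is $1.99.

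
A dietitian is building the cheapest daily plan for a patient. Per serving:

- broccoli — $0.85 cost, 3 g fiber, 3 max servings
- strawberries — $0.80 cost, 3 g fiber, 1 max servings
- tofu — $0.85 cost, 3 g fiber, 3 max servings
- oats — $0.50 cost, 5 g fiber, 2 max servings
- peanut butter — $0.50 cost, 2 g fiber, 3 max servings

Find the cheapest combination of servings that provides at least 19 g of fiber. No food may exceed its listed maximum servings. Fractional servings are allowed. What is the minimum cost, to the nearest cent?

Cost per g of fiber: oats $0.1000, peanut butter $0.2500, strawberries $0.2667, broccoli $0.2833, tofu $0.2833.
Take 2 servings of oats: +10.0 g fiber for $1.00 (total $1.00, still need 9.0 g).
Take 3 servings of peanut butter: +6.0 g fiber for $1.50 (total $2.50, still need 3.0 g).
Take 1 serving of strawberries: +3.0 g fiber for $0.80 (total $3.30, still need 0.0 g).
Filling from the cheapest source first is optimal under one linear minimum: $3.30.

$3.30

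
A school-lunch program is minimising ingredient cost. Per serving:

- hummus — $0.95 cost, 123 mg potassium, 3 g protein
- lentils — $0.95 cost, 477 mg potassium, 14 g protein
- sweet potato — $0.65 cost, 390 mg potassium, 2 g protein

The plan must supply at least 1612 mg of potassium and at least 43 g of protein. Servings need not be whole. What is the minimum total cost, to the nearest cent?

For a min-cost LP with two ≥-constraints, a basic feasible solution has at most two positive variables.
hummus only: max(1612/123, 43/3) = 14.33 servings → $13.62.
lentils only: max(1612/477, 43/14) = 3.379 servings → $3.21.
sweet potato only: max(1612/390, 43/2) = 21.5 servings → $13.97.
hummus + lentils with both tight: 7.069 servings and 1.557 servings → $8.19.
hummus + sweet potato: the both-tight solution has a negative serving — not a feasible corner.
lentils + sweet potato with both tight: 3.006 servings and 0.4565 servings → $3.15.
The minimum over all feasible corners is $3.15.

$3.15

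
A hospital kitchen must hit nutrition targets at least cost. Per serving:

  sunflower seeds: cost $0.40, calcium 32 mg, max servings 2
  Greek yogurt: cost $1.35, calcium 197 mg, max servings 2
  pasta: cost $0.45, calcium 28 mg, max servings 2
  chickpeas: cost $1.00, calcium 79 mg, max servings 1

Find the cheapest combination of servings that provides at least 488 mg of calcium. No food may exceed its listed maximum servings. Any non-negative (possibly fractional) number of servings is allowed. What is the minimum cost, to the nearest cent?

$3.88

Cost per mg of calcium: Greek yogurt $0.0069, sunflower seeds $0.0125, chickpeas $0.0127, pasta $0.0161.
Take 2 servings of Greek yogurt: +394.0 mg calcium for $2.70 (total $2.70, still need 94.0 mg).
Take 2 servings of sunflower seeds: +64.0 mg calcium for $0.80 (total $3.50, still need 30.0 mg).
Take 0.3797 servings of chickpeas: +30.0 mg calcium for $0.38 (total $3.88, still need 0.0 mg).
Greedy by cheapest-per-mg is optimal for a single linear constraint, so the minimum cost is $3.88.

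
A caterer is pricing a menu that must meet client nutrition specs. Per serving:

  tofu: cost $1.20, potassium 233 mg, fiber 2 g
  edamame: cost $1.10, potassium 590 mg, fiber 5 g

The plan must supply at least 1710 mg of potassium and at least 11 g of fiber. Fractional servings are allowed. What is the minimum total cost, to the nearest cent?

$3.19

tofu only: max(1710/233, 11/2) = 7.339 servings → $8.81.
edamame only: max(1710/590, 11/5) = 2.898 servings → $3.19.
tofu + edamame: the both-tight solution has a negative serving — not a feasible corner.
The minimum over all feasible corners is $3.19.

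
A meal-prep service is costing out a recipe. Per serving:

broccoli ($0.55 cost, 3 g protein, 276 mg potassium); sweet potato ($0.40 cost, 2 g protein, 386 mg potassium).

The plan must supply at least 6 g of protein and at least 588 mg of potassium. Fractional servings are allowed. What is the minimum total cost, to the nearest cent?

broccoli only: max(6/3, 588/276) = 2.13 servings → $1.17.
sweet potato only: max(6/2, 588/386) = 3 servings → $1.20.
broccoli + sweet potato with both tight: 1.881 servings and 0.1782 servings → $1.11.
So the least-cost plan costs $1.11.

$1.11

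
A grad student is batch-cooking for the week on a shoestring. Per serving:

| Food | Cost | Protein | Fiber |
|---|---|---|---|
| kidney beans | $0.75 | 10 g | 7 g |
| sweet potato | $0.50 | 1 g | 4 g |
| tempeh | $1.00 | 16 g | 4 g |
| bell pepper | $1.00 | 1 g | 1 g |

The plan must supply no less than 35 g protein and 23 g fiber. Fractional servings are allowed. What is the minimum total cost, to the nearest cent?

The cheapest plan sits at a corner of the feasible region — with two constraints it uses at most two foods.
kidney beans only: max(35/10, 23/7) = 3.5 servings → $2.62.
sweet potato only: max(35/1, 23/4) = 35 servings → $17.50.
tempeh only: max(35/16, 23/4) = 5.75 servings → $5.75.
bell pepper only: max(35/1, 23/1) = 35 servings → $35.00.
kidney beans + sweet potato: intersection lies outside the first quadrant.
kidney beans + tempeh with both tight: 3.167 servings and 0.2083 servings → $2.58.
kidney beans + bell pepper with both targets exact would need a negative amount; discard.
sweet potato + tempeh with both tight: 3.8 servings and 1.95 servings → $3.85.
sweet potato + bell pepper with both targets exact would need a negative amount; discard.
tempeh + bell pepper with both tight: 1 serving and 19 servings → $20.00.
Cheapest feasible corner: $2.58.

$2.58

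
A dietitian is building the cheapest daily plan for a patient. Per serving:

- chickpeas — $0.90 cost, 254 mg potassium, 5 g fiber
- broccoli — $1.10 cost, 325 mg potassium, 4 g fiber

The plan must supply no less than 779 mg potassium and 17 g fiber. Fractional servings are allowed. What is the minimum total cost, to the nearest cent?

chickpeas only: max(779/254, 17/5) = 3.4 servings → $3.06.
broccoli only: max(779/325, 17/4) = 4.25 servings → $4.67.
chickpeas + broccoli with both targets exact would need a negative amount; discard.
The minimum over all feasible corners is $3.06.

$3.06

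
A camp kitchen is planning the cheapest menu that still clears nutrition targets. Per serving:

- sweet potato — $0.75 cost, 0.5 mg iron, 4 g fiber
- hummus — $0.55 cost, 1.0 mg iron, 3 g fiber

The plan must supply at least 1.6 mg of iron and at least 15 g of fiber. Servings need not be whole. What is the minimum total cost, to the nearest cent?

$2.75

For a min-cost LP with two ≥-constraints, a basic feasible solution has at most two positive variables.
sweet potato only: max(1.6/0.5, 15/4) = 3.75 servings → $2.81.
hummus only: max(1.6/1.0, 15/3) = 5 servings → $2.75.
sweet potato + hummus: intersection lies outside the first quadrant.
Cheapest feasible corner: $2.75.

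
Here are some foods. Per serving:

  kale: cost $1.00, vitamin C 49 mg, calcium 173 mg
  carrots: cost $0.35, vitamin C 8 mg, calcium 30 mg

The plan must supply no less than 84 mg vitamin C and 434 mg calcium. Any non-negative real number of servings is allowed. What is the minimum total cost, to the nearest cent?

$2.51

Minimising a linear cost over {vitamin C ≥ 84, calcium ≥ 434, servings ≥ 0} — the optimum is at a vertex, using one or two foods.
kale only: max(84/49, 434/173) = 2.509 servings → $2.51.
carrots only: max(84/8, 434/30) = 14.47 servings → $5.06.
kale + carrots with both targets exact would need a negative amount; discard.
So the least-cost plan costs $2.51.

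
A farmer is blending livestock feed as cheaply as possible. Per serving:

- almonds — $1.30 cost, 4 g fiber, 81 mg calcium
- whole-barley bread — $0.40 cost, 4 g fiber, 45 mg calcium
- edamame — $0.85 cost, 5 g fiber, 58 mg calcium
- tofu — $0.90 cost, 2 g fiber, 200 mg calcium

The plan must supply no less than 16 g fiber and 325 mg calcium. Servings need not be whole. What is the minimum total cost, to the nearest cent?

The cheapest plan sits at a corner of the feasible region — with two constraints it uses at most two foods.
almonds only: max(16/4, 325/81) = 4.012 servings → $5.22.
whole-barley bread only: max(16/4, 325/45) = 7.222 servings → $2.89.
edamame only: max(16/5, 325/58) = 5.603 servings → $4.76.
tofu only: max(16/2, 325/200) = 8 servings → $7.20.
almonds + whole-barley bread with both targets exact would need a negative amount; discard.
almonds + edamame: the both-tight solution has a negative serving — not a feasible corner.
almonds + tofu with both tight: 3.997 servings and 0.00627 servings → $5.20.
whole-barley bread + edamame: intersection lies outside the first quadrant.
whole-barley bread + tofu with both tight: 3.592 servings and 0.8169 servings → $2.17.
edamame + tofu with both tight: 2.885 servings and 0.7885 servings → $3.16.
So the least-cost plan costs $2.17.

$2.17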